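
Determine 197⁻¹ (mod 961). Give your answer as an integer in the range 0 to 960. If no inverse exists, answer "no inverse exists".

Apply the Euclidean algorithm to 961 and 197:
961 = 4·197 + 173
197 = 1·173 + 24
173 = 7·24 + 5
24 = 4·5 + 4
5 = 1·4 + 1
4 = 4·1 + 0
The gcd is 1. Working backward:
1 = 5 − 4
1 = −24 + 5·5
1 = 5·173 − 36·24
1 = −36·197 + 41·173
1 = 41·961 − 200·197
Thus 197·(-200) ≡ 1 (mod 961); reducing, -200 mod 961 = 761.

761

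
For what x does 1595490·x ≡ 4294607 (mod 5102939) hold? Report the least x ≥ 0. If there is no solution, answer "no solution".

First find gcd(1595490, 5102939):
5102939 = 3·1595490 + 316469
1595490 = 5·316469 + 13145
316469 = 24·13145 + 989
13145 = 13·989 + 288
989 = 3·288 + 125
288 = 2·125 + 38
125 = 3·38 + 11
38 = 3·11 + 5
11 = 2·5 + 1
5 = 5·1 + 0
gcd = 1, so a unique solution mod 5102939 exists.
Back-substitute for the Bézout coefficients:
1 = 11 − 2·5
1 = −2·38 + 7·11
1 = 7·125 − 23·38
1 = −23·288 + 53·125
1 = 53·989 − 182·288
1 = −182·13145 + 2419·989
1 = 2419·316469 − 58238·13145
1 = −58238·1595490 + 293609·316469
1 = 293609·5102939 − 939065·1595490
So 1595490·(-939065) ≡ 1 (mod 5102939), giving 1595490⁻¹ ≡ 4163874.
x ≡ 1595490⁻¹·4294607 ≡ 4163874·4294607 ≡ 3907452 (mod 5102939).

3907452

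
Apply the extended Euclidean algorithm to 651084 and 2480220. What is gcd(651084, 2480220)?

12

Apply Euclid's algorithm to 2480220 and 651084:
2480220 = 3×651084 + 526968
651084 = 1×526968 + 124116
526968 = 4×124116 + 30504
124116 = 4×30504 + 2100
30504 = 14×2100 + 1104
2100 = 1×1104 + 996
1104 = 1×996 + 108
996 = 9×108 + 24
108 = 4×24 + 12
24 = 2×12 + 0
gcd(651084, 2480220) = 12.
Back-substituting:
12 = 108 − 4·24
12 = −4·996 + 37·108
12 = 37·1104 − 41·996
12 = −41·2100 + 78·1104
12 = 78·30504 − 1133·2100
12 = −1133·124116 + 4610·30504
12 = 4610·526968 − 19573·124116
12 = −19573·651084 + 24183·526968
12 = 24183·2480220 − 92122·651084
So 12 = (24183)·2480220 + (-92122)·651084.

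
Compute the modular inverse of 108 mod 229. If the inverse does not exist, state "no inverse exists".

Apply the Euclidean algorithm to 229 and 108:
229 = 2·108 + 13
108 = 8·13 + 4
13 = 3·4 + 1
4 = 4·1 + 0
gcd = 1, so the inverse exists. Back-substitute:
1 = 13 − 3·4
1 = −3·108 + 25·13
1 = 25·229 − 53·108
Thus 108·(-53) ≡ 1 (mod 229); reducing, -53 mod 229 = 176.

176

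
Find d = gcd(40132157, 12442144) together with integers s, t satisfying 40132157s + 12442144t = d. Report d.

13

Repeated division:
40132157 = 3×12442144 + 2805725
12442144 = 4×2805725 + 1219244
2805725 = 2×1219244 + 367237
1219244 = 3×367237 + 117533
367237 = 3×117533 + 14638
117533 = 8×14638 + 429
14638 = 34×429 + 52
429 = 8×52 + 13
52 = 4×13 + 0
gcd(40132157, 12442144) = 13.
Express as a combination:
13 = 429 − 8·52
13 = −8·14638 + 273·429
13 = 273·117533 − 2192·14638
13 = −2192·367237 + 6849·117533
13 = 6849·1219244 − 22739·367237
13 = −22739·2805725 + 52327·1219244
13 = 52327·12442144 − 232047·2805725
13 = −232047·40132157 + 748468·12442144
So 13 = (-232047)·40132157 + (748468)·12442144.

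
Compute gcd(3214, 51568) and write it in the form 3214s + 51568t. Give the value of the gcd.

Euclidean algorithm:
51568 = 16·3214 + 144
3214 = 22·144 + 46
144 = 3·46 + 6
46 = 7·6 + 4
6 = 1·4 + 2
4 = 2·2 + 0
gcd(3214, 51568) = 2.
Back-substituting:
2 = 6 − 4
2 = −46 + 8·6
2 = 8·144 − 25·46
2 = −25·3214 + 558·144
2 = 558·51568 − 8953·3214
So 2 = (558)·51568 + (-8953)·3214.

2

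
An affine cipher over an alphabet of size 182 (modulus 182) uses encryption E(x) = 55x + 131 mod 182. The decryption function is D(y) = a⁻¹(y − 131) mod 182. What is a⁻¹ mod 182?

Apply the Euclidean algorithm to 182 and 55:
182 = 3*55 + 17
55 = 3*17 + 4
17 = 4*4 + 1
4 = 4*1 + 0
gcd = 1, so the inverse exists. Back-substitute:
1 = 17 − 4·4
1 = −4·55 + 13·17
1 = 13·182 − 43·55
So 55·(-43) ≡ 1 (mod 182), and -43 ≡ 139 (mod 182).

139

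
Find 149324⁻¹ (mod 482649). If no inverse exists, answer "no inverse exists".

Run Euclid on (482649, 149324):
482649 = 3×149324 + 34677
149324 = 4×34677 + 10616
34677 = 3×10616 + 2829
10616 = 3×2829 + 2129
2829 = 1×2129 + 700
2129 = 3×700 + 29
700 = 24×29 + 4
29 = 7×4 + 1
4 = 4×1 + 0
Since gcd(149324, 482649) = 1, back-substitute to write 1 as a combination:
1 = 29 − 7·4
1 = −7·700 + 169·29
1 = 169·2129 − 514·700
1 = −514·2829 + 683·2129
1 = 683·10616 − 2563·2829
1 = −2563·34677 + 8372·10616
1 = 8372·149324 − 36051·34677
1 = −36051·482649 + 116525·149324
So 149324·116525 ≡ 1 (mod 482649).

116525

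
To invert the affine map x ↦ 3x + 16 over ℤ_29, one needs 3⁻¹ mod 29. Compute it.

Extended Euclidean algorithm:
29 = 9·3 + 2
3 = 1·2 + 1
2 = 2·1 + 0
gcd = 1, so the inverse exists. Back-substitute:
1 = 3 − 2
1 = −29 + 10·3
So 3·10 ≡ 1 (mod 29).

10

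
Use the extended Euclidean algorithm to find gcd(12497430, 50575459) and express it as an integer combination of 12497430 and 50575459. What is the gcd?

Apply Euclid's algorithm to 50575459 and 12497430:
50575459 = 4*12497430 + 585739
12497430 = 21*585739 + 196911
585739 = 2*196911 + 191917
196911 = 1*191917 + 4994
191917 = 38*4994 + 2145
4994 = 2*2145 + 704
2145 = 3*704 + 33
704 = 21*33 + 11
33 = 3*11 + 0
gcd(12497430, 50575459) = 11.
Working backward:
11 = 704 − 21·33
11 = −21·2145 + 64·704
11 = 64·4994 − 149·2145
11 = −149·191917 + 5726·4994
11 = 5726·196911 − 5875·191917
11 = −5875·585739 + 17476·196911
11 = 17476·12497430 − 372871·585739
11 = −372871·50575459 + 1508960·12497430
So 11 = (-372871)·50575459 + (1508960)·12497430.

11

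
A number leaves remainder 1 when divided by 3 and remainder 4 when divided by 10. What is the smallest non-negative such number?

Write x = 1 + 3·k. Then 3·k ≡ 4 − 1 ≡ 3 (mod 10).
Need 3⁻¹ mod 10. Extended Euclid on (10, 3):
10 = 3·3 + 1
3 = 3·1 + 0
Back-substitute:
1 = 10 − 3·3
3⁻¹ ≡ 7 (mod 10), so k ≡ 7·3 ≡ 1 (mod 10).
x = 1 + 3·1 = 4.

4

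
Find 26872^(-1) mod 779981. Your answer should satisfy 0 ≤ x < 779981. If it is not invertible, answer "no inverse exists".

85539

Run Euclid on (779981, 26872):
779981 = 29·26872 + 693
26872 = 38·693 + 538
693 = 1·538 + 155
538 = 3·155 + 73
155 = 2·73 + 9
73 = 8·9 + 1
9 = 9·1 + 0
Since gcd(26872, 779981) = 1, back-substitute to write 1 as a combination:
1 = 73 − 8·9
1 = −8·155 + 17·73
1 = 17·538 − 59·155
1 = −59·693 + 76·538
1 = 76·26872 − 2947·693
1 = −2947·779981 + 85539·26872
So 26872·85539 ≡ 1 (mod 779981).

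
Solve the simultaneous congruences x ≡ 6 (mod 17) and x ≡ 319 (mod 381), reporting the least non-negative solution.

6415

Write x = 6 + 17·k. Then 17·k ≡ 319 − 6 ≡ 313 (mod 381).
Need 17⁻¹ mod 381. Extended Euclid on (381, 17):
381 = 22×17 + 7
17 = 2×7 + 3
7 = 2×3 + 1
3 = 3×1 + 0
Back-substitute:
1 = 7 − 2·3
1 = −2·17 + 5·7
1 = 5·381 − 112·17
17⁻¹ ≡ 269 (mod 381), so k ≡ 269·313 ≡ 377 (mod 381).
x = 6 + 17·377 = 6415.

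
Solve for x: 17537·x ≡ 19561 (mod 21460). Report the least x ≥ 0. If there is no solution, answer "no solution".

First find gcd(17537, 21460):
21460 = 1*17537 + 3923
17537 = 4*3923 + 1845
3923 = 2*1845 + 233
1845 = 7*233 + 214
233 = 1*214 + 19
214 = 11*19 + 5
19 = 3*5 + 4
5 = 1*4 + 1
4 = 4*1 + 0
gcd = 1, so a unique solution mod 21460 exists.
Back-substitute for the Bézout coefficients:
1 = 5 − 4
1 = −19 + 4·5
1 = 4·214 − 45·19
1 = −45·233 + 49·214
1 = 49·1845 − 388·233
1 = −388·3923 + 825·1845
1 = 825·17537 − 3688·3923
1 = −3688·21460 + 4513·17537
So 17537·(4513) ≡ 1 (mod 21460), giving 17537⁻¹ ≡ 4513.
x ≡ 17537⁻¹·19561 ≡ 4513·19561 ≡ 13813 (mod 21460).

13813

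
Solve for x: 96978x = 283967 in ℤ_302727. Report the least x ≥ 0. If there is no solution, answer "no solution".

gcd(96978, 302727):
302727 = 3×96978 + 11793
96978 = 8×11793 + 2634
11793 = 4×2634 + 1257
2634 = 2×1257 + 120
1257 = 10×120 + 57
120 = 2×57 + 6
57 = 9×6 + 3
6 = 2×3 + 0
gcd = 3, but 3 ∤ 283967, so the congruence has no solution.

no solution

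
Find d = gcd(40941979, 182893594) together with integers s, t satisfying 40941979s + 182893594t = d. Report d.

13

Apply Euclid's algorithm to 182893594 and 40941979:
182893594 = 4·40941979 + 19125678
40941979 = 2·19125678 + 2690623
19125678 = 7·2690623 + 291317
2690623 = 9·291317 + 68770
291317 = 4·68770 + 16237
68770 = 4·16237 + 3822
16237 = 4·3822 + 949
3822 = 4·949 + 26
949 = 36·26 + 13
26 = 2·13 + 0
gcd(40941979, 182893594) = 13.
Working backward:
13 = 949 − 36·26
13 = −36·3822 + 145·949
13 = 145·16237 − 616·3822
13 = −616·68770 + 2609·16237
13 = 2609·291317 − 11052·68770
13 = −11052·2690623 + 102077·291317
13 = 102077·19125678 − 725591·2690623
13 = −725591·40941979 + 1553259·19125678
13 = 1553259·182893594 − 6938627·40941979
So 13 = (1553259)·182893594 + (-6938627)·40941979.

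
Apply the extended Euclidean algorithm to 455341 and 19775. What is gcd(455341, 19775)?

1

Euclidean algorithm:
455341 = 23×19775 + 516
19775 = 38×516 + 167
516 = 3×167 + 15
167 = 11×15 + 2
15 = 7×2 + 1
2 = 2×1 + 0
gcd(455341, 19775) = 1.
Working backward:
1 = 15 − 7·2
1 = −7·167 + 78·15
1 = 78·516 − 241·167
1 = −241·19775 + 9236·516
1 = 9236·455341 − 212669·19775
So 1 = (9236)·455341 + (-212669)·19775.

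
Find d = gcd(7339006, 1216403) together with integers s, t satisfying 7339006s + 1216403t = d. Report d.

1

Apply Euclid's algorithm to 7339006 and 1216403:
7339006 = 6×1216403 + 40588
1216403 = 29×40588 + 39351
40588 = 1×39351 + 1237
39351 = 31×1237 + 1004
1237 = 1×1004 + 233
1004 = 4×233 + 72
233 = 3×72 + 17
72 = 4×17 + 4
17 = 4×4 + 1
4 = 4×1 + 0
gcd(7339006, 1216403) = 1.
Express as a combination:
1 = 17 − 4·4
1 = −4·72 + 17·17
1 = 17·233 − 55·72
1 = −55·1004 + 237·233
1 = 237·1237 − 292·1004
1 = −292·39351 + 9289·1237
1 = 9289·40588 − 9581·39351
1 = −9581·1216403 + 287138·40588
1 = 287138·7339006 − 1732409·1216403
So 1 = (287138)·7339006 + (-1732409)·1216403.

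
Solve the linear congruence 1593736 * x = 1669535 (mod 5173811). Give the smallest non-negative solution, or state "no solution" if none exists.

First find gcd(1593736, 5173811):
5173811 = 3·1593736 + 392603
1593736 = 4·392603 + 23324
392603 = 16·23324 + 19419
23324 = 1·19419 + 3905
19419 = 4·3905 + 3799
3905 = 1·3799 + 106
3799 = 35·106 + 89
106 = 1·89 + 17
89 = 5·17 + 4
17 = 4·4 + 1
4 = 4·1 + 0
gcd = 1, so a unique solution mod 5173811 exists.
Back-substitute for the Bézout coefficients:
1 = 17 − 4·4
1 = −4·89 + 21·17
1 = 21·106 − 25·89
1 = −25·3799 + 896·106
1 = 896·3905 − 921·3799
1 = −921·19419 + 4580·3905
1 = 4580·23324 − 5501·19419
1 = −5501·392603 + 92596·23324
1 = 92596·1593736 − 375885·392603
1 = −375885·5173811 + 1220251·1593736
So 1593736·(1220251) ≡ 1 (mod 5173811), giving 1593736⁻¹ ≡ 1220251.
x ≡ 1593736⁻¹·1669535 ≡ 1220251·1669535 ≡ 1586303 (mod 5173811).

1586303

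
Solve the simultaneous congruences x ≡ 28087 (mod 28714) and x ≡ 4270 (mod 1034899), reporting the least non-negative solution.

27175417111

Write x = 28087 + 28714·k. Then 28714·k ≡ 4270 − 28087 ≡ 1011082 (mod 1034899).
Need 28714⁻¹ mod 1034899. Extended Euclid on (1034899, 28714):
1034899 = 36·28714 + 1195
28714 = 24·1195 + 34
1195 = 35·34 + 5
34 = 6·5 + 4
5 = 1·4 + 1
4 = 4·1 + 0
Back-substitute:
1 = 5 − 4
1 = −34 + 7·5
1 = 7·1195 − 246·34
1 = −246·28714 + 5911·1195
1 = 5911·1034899 − 213042·28714
28714⁻¹ ≡ 821857 (mod 1034899), so k ≡ 821857·1011082 ≡ 946416 (mod 1034899).
x = 28087 + 28714·946416 = 27175417111.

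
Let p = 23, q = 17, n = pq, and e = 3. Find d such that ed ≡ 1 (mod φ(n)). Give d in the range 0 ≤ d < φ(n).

φ(n) = (p−1)(q−1) = 22·16 = 352.
Need d with 3·d ≡ 1 (mod 352). Apply the extended Euclidean algorithm:
352 = 117×3 + 1
3 = 3×1 + 0
Back-substitute:
1 = 352 − 117·3
So 3·(-117) ≡ 1 (mod 352), hence d ≡ -117 ≡ 235 (mod 352).

235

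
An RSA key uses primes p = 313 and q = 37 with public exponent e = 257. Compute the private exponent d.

8129

φ(n) = (p−1)(q−1) = 312·36 = 11232.
Need d with 257·d ≡ 1 (mod 11232). Apply the extended Euclidean algorithm:
11232 = 43*257 + 181
257 = 1*181 + 76
181 = 2*76 + 29
76 = 2*29 + 18
29 = 1*18 + 11
18 = 1*11 + 7
11 = 1*7 + 4
7 = 1*4 + 3
4 = 1*3 + 1
3 = 3*1 + 0
Back-substitute:
1 = 4 − 3
1 = −7 + 2·4
1 = 2·11 − 3·7
1 = −3·18 + 5·11
1 = 5·29 − 8·18
1 = −8·76 + 21·29
1 = 21·181 − 50·76
1 = −50·257 + 71·181
1 = 71·11232 − 3103·257
So 257·(-3103) ≡ 1 (mod 11232), hence d ≡ -3103 ≡ 8129 (mod 11232).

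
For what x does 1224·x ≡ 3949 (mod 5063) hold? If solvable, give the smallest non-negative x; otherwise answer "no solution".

57

First find gcd(1224, 5063):
5063 = 4×1224 + 167
1224 = 7×167 + 55
167 = 3×55 + 2
55 = 27×2 + 1
2 = 2×1 + 0
gcd = 1, so a unique solution mod 5063 exists.
Back-substitute for the Bézout coefficients:
1 = 55 − 27·2
1 = −27·167 + 82·55
1 = 82·1224 − 601·167
1 = −601·5063 + 2486·1224
So 1224·(2486) ≡ 1 (mod 5063), giving 1224⁻¹ ≡ 2486.
x ≡ 1224⁻¹·3949 ≡ 2486·3949 ≡ 57 (mod 5063).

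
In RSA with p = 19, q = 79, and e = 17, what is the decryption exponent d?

413

φ(n) = (p−1)(q−1) = 18·78 = 1404.
Need d with 17·d ≡ 1 (mod 1404). Apply the extended Euclidean algorithm:
1404 = 82·17 + 10
17 = 1·10 + 7
10 = 1·7 + 3
7 = 2·3 + 1
3 = 3·1 + 0
Back-substitute:
1 = 7 − 2·3
1 = −2·10 + 3·7
1 = 3·17 − 5·10
1 = −5·1404 + 413·17
So 17·413 ≡ 1 (mod 1404), hence d = 413.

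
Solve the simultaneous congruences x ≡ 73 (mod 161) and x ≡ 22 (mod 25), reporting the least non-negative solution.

Write x = 73 + 161·k. Then 161·k ≡ 22 − 73 ≡ 24 (mod 25).
Need 161⁻¹ mod 25. Extended Euclid on (25, 11):
25 = 2×11 + 3
11 = 3×3 + 2
3 = 1×2 + 1
2 = 2×1 + 0
Back-substitute:
1 = 3 − 2
1 = −11 + 4·3
1 = 4·25 − 9·11
161⁻¹ ≡ 16 (mod 25), so k ≡ 16·24 ≡ 9 (mod 25).
x = 73 + 161·9 = 1522.

1522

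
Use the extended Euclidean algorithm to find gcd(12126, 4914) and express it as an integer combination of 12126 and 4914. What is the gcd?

Repeated division:
12126 = 2*4914 + 2298
4914 = 2*2298 + 318
2298 = 7*318 + 72
318 = 4*72 + 30
72 = 2*30 + 12
30 = 2*12 + 6
12 = 2*6 + 0
gcd(12126, 4914) = 6.
Express as a combination:
6 = 30 − 2·12
6 = −2·72 + 5·30
6 = 5·318 − 22·72
6 = −22·2298 + 159·318
6 = 159·4914 − 340·2298
6 = −340·12126 + 839·4914
So 6 = (-340)·12126 + (839)·4914.

6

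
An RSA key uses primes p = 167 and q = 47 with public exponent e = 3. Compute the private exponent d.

5091

φ(n) = (p−1)(q−1) = 166·46 = 7636.
Need d with 3·d ≡ 1 (mod 7636). Apply the extended Euclidean algorithm:
7636 = 2545×3 + 1
3 = 3×1 + 0
Back-substitute:
1 = 7636 − 2545·3
So 3·(-2545) ≡ 1 (mod 7636), hence d ≡ -2545 ≡ 5091 (mod 7636).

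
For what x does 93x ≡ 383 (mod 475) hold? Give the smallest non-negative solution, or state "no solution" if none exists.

331

First find gcd(93, 475):
475 = 5×93 + 10
93 = 9×10 + 3
10 = 3×3 + 1
3 = 3×1 + 0
gcd = 1, so a unique solution mod 475 exists.
Back-substitute for the Bézout coefficients:
1 = 10 − 3·3
1 = −3·93 + 28·10
1 = 28·475 − 143·93
So 93·(-143) ≡ 1 (mod 475), giving 93⁻¹ ≡ 332.
x ≡ 93⁻¹·383 ≡ 332·383 ≡ 331 (mod 475).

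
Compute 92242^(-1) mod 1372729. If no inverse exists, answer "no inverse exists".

1105764

Run Euclid on (1372729, 92242):
1372729 = 14·92242 + 81341
92242 = 1·81341 + 10901
81341 = 7·10901 + 5034
10901 = 2·5034 + 833
5034 = 6·833 + 36
833 = 23·36 + 5
36 = 7·5 + 1
5 = 5·1 + 0
Since gcd(92242, 1372729) = 1, back-substitute to write 1 as a combination:
1 = 36 − 7·5
1 = −7·833 + 162·36
1 = 162·5034 − 979·833
1 = −979·10901 + 2120·5034
1 = 2120·81341 − 15819·10901
1 = −15819·92242 + 17939·81341
1 = 17939·1372729 − 266965·92242
Thus 92242·(-266965) ≡ 1 (mod 1372729); reducing, -266965 mod 1372729 = 1105764.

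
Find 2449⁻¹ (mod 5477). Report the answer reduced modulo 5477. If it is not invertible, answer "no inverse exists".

4777

gcd(5477, 2449) by repeated division:
5477 = 2×2449 + 579
2449 = 4×579 + 133
579 = 4×133 + 47
133 = 2×47 + 39
47 = 1×39 + 8
39 = 4×8 + 7
8 = 1×7 + 1
7 = 7×1 + 0
The gcd is 1. Working backward:
1 = 8 − 7
1 = −39 + 5·8
1 = 5·47 − 6·39
1 = −6·133 + 17·47
1 = 17·579 − 74·133
1 = −74·2449 + 313·579
1 = 313·5477 − 700·2449
So 2449·(-700) ≡ 1 (mod 5477), and -700 ≡ 4777 (mod 5477).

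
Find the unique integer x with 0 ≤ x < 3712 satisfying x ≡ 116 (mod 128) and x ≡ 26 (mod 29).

Write x = 116 + 128·k. Then 128·k ≡ 26 − 116 ≡ 26 (mod 29).
Need 128⁻¹ mod 29. Extended Euclid on (29, 12):
29 = 2*12 + 5
12 = 2*5 + 2
5 = 2*2 + 1
2 = 2*1 + 0
Back-substitute:
1 = 5 − 2·2
1 = −2·12 + 5·5
1 = 5·29 − 12·12
128⁻¹ ≡ 17 (mod 29), so k ≡ 17·26 ≡ 7 (mod 29).
x = 116 + 128·7 = 1012.

1012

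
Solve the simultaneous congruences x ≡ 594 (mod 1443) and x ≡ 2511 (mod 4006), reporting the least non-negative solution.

Write x = 594 + 1443·k. Then 1443·k ≡ 2511 − 594 ≡ 1917 (mod 4006).
Need 1443⁻¹ mod 4006. Extended Euclid on (4006, 1443):
4006 = 2·1443 + 1120
1443 = 1·1120 + 323
1120 = 3·323 + 151
323 = 2·151 + 21
151 = 7·21 + 4
21 = 5·4 + 1
4 = 4·1 + 0
Back-substitute:
1 = 21 − 5·4
1 = −5·151 + 36·21
1 = 36·323 − 77·151
1 = −77·1120 + 267·323
1 = 267·1443 − 344·1120
1 = −344·4006 + 955·1443
1443⁻¹ ≡ 955 (mod 4006), so k ≡ 955·1917 ≡ 3999 (mod 4006).
x = 594 + 1443·3999 = 5771151.

5771151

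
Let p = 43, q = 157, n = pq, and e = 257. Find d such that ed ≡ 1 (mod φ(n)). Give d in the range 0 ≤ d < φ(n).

φ(n) = (p−1)(q−1) = 42·156 = 6552.
Need d with 257·d ≡ 1 (mod 6552). Apply the extended Euclidean algorithm:
6552 = 25*257 + 127
257 = 2*127 + 3
127 = 42*3 + 1
3 = 3*1 + 0
Back-substitute:
1 = 127 − 42·3
1 = −42·257 + 85·127
1 = 85·6552 − 2167·257
So 257·(-2167) ≡ 1 (mod 6552), hence d ≡ -2167 ≡ 4385 (mod 6552).

4385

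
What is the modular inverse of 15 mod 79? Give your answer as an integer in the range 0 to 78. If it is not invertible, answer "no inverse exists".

58

Run Euclid on (79, 15):
79 = 5*15 + 4
15 = 3*4 + 3
4 = 1*3 + 1
3 = 3*1 + 0
The gcd is 1. Working backward:
1 = 4 − 3
1 = −15 + 4·4
1 = 4·79 − 21·15
Hence 15⁻¹ ≡ -21 ≡ 58 (mod 79).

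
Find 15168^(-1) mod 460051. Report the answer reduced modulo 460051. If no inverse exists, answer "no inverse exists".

gcd(460051, 15168) by repeated division:
460051 = 30*15168 + 5011
15168 = 3*5011 + 135
5011 = 37*135 + 16
135 = 8*16 + 7
16 = 2*7 + 2
7 = 3*2 + 1
2 = 2*1 + 0
gcd = 1, so the inverse exists. Back-substitute:
1 = 7 − 3·2
1 = −3·16 + 7·7
1 = 7·135 − 59·16
1 = −59·5011 + 2190·135
1 = 2190·15168 − 6629·5011
1 = −6629·460051 + 201060·15168
So 15168·201060 ≡ 1 (mod 460051).

201060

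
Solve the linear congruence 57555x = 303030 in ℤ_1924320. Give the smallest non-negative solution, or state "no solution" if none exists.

75634

First find gcd(57555, 1924320):
1924320 = 33·57555 + 25005
57555 = 2·25005 + 7545
25005 = 3·7545 + 2370
7545 = 3·2370 + 435
2370 = 5·435 + 195
435 = 2·195 + 45
195 = 4·45 + 15
45 = 3·15 + 0
gcd = 15 and 15 | 303030, so solutions exist. Divide through by 15: 3837x ≡ 20202 (mod 128288).
Now find 3837⁻¹ mod 128288:
128288 = 33×3837 + 1667
3837 = 2×1667 + 503
1667 = 3×503 + 158
503 = 3×158 + 29
158 = 5×29 + 13
29 = 2×13 + 3
13 = 4×3 + 1
3 = 3×1 + 0
Back-substitute:
1 = 13 − 4·3
1 = −4·29 + 9·13
1 = 9·158 − 49·29
1 = −49·503 + 156·158
1 = 156·1667 − 517·503
1 = −517·3837 + 1190·1667
1 = 1190·128288 − 39787·3837
So 3837·(-39787) ≡ 1 (mod 128288), i.e. 3837⁻¹ ≡ 88501.
Then x ≡ 88501·20202 ≡ 75634 (mod 128288); the smallest non-negative solution is x = 75634.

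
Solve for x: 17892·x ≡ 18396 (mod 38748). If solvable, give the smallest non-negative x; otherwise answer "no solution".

First find gcd(17892, 38748):
38748 = 2·17892 + 2964
17892 = 6·2964 + 108
2964 = 27·108 + 48
108 = 2·48 + 12
48 = 4·12 + 0
gcd = 12 and 12 | 18396, so solutions exist. Divide through by 12: 1491x ≡ 1533 (mod 3229).
Now find 1491⁻¹ mod 3229:
3229 = 2*1491 + 247
1491 = 6*247 + 9
247 = 27*9 + 4
9 = 2*4 + 1
4 = 4*1 + 0
Back-substitute:
1 = 9 − 2·4
1 = −2·247 + 55·9
1 = 55·1491 − 332·247
1 = −332·3229 + 719·1491
So 1491⁻¹ ≡ 719 (mod 3229).
Then x ≡ 719·1533 ≡ 1138 (mod 3229); the smallest non-negative solution is x = 1138.

1138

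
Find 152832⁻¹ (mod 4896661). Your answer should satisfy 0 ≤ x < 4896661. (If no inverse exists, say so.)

gcd(4896661, 152832) by repeated division:
4896661 = 32·152832 + 6037
152832 = 25·6037 + 1907
6037 = 3·1907 + 316
1907 = 6·316 + 11
316 = 28·11 + 8
11 = 1·8 + 3
8 = 2·3 + 2
3 = 1·2 + 1
2 = 2·1 + 0
The gcd is 1. Working backward:
1 = 3 − 2
1 = −8 + 3·3
1 = 3·11 − 4·8
1 = −4·316 + 115·11
1 = 115·1907 − 694·316
1 = −694·6037 + 2197·1907
1 = 2197·152832 − 55619·6037
1 = −55619·4896661 + 1782005·152832
So 152832·1782005 ≡ 1 (mod 4896661).

1782005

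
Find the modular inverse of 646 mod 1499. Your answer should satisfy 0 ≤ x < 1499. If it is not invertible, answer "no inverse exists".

Extended Euclidean algorithm:
1499 = 2·646 + 207
646 = 3·207 + 25
207 = 8·25 + 7
25 = 3·7 + 4
7 = 1·4 + 3
4 = 1·3 + 1
3 = 3·1 + 0
Since gcd(646, 1499) = 1, back-substitute to write 1 as a combination:
1 = 4 − 3
1 = −7 + 2·4
1 = 2·25 − 7·7
1 = −7·207 + 58·25
1 = 58·646 − 181·207
1 = −181·1499 + 420·646
So 646·420 ≡ 1 (mod 1499).

420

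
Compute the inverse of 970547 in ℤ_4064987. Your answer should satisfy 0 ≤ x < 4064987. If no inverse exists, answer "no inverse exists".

1851714

Extended Euclidean algorithm:
4064987 = 4×970547 + 182799
970547 = 5×182799 + 56552
182799 = 3×56552 + 13143
56552 = 4×13143 + 3980
13143 = 3×3980 + 1203
3980 = 3×1203 + 371
1203 = 3×371 + 90
371 = 4×90 + 11
90 = 8×11 + 2
11 = 5×2 + 1
2 = 2×1 + 0
gcd = 1, so the inverse exists. Back-substitute:
1 = 11 − 5·2
1 = −5·90 + 41·11
1 = 41·371 − 169·90
1 = −169·1203 + 548·371
1 = 548·3980 − 1813·1203
1 = −1813·13143 + 5987·3980
1 = 5987·56552 − 25761·13143
1 = −25761·182799 + 83270·56552
1 = 83270·970547 − 442111·182799
1 = −442111·4064987 + 1851714·970547
So 970547·1851714 ≡ 1 (mod 4064987).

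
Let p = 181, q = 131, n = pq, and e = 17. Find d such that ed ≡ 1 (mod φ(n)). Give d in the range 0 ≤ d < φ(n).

2753

φ(n) = (p−1)(q−1) = 180·130 = 23400.
Need d with 17·d ≡ 1 (mod 23400). Apply the extended Euclidean algorithm:
23400 = 1376·17 + 8
17 = 2·8 + 1
8 = 8·1 + 0
Back-substitute:
1 = 17 − 2·8
1 = −2·23400 + 2753·17
So 17·2753 ≡ 1 (mod 23400), hence d = 2753.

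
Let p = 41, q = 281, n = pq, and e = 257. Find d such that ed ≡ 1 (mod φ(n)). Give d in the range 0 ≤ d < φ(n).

φ(n) = (p−1)(q−1) = 40·280 = 11200.
Need d with 257·d ≡ 1 (mod 11200). Apply the extended Euclidean algorithm:
11200 = 43×257 + 149
257 = 1×149 + 108
149 = 1×108 + 41
108 = 2×41 + 26
41 = 1×26 + 15
26 = 1×15 + 11
15 = 1×11 + 4
11 = 2×4 + 3
4 = 1×3 + 1
3 = 3×1 + 0
Back-substitute:
1 = 4 − 3
1 = −11 + 3·4
1 = 3·15 − 4·11
1 = −4·26 + 7·15
1 = 7·41 − 11·26
1 = −11·108 + 29·41
1 = 29·149 − 40·108
1 = −40·257 + 69·149
1 = 69·11200 − 3007·257
So 257·(-3007) ≡ 1 (mod 11200), hence d ≡ -3007 ≡ 8193 (mod 11200).

8193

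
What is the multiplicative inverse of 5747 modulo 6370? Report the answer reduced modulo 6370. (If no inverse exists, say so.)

Euclidean algorithm on 6370, 5747:
6370 = 1·5747 + 623
5747 = 9·623 + 140
623 = 4·140 + 63
140 = 2·63 + 14
63 = 4·14 + 7
14 = 2·7 + 0
Since gcd = 7 > 1, 5747 is not a unit mod 6370.

no inverse exists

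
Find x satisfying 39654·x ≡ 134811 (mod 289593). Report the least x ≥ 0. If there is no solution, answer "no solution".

1223

First find gcd(39654, 289593):
289593 = 7*39654 + 12015
39654 = 3*12015 + 3609
12015 = 3*3609 + 1188
3609 = 3*1188 + 45
1188 = 26*45 + 18
45 = 2*18 + 9
18 = 2*9 + 0
gcd = 9 and 9 | 134811, so solutions exist. Divide through by 9: 4406x ≡ 14979 (mod 32177).
Now find 4406⁻¹ mod 32177:
32177 = 7*4406 + 1335
4406 = 3*1335 + 401
1335 = 3*401 + 132
401 = 3*132 + 5
132 = 26*5 + 2
5 = 2*2 + 1
2 = 2*1 + 0
Back-substitute:
1 = 5 − 2·2
1 = −2·132 + 53·5
1 = 53·401 − 161·132
1 = −161·1335 + 536·401
1 = 536·4406 − 1769·1335
1 = −1769·32177 + 12919·4406
So 4406⁻¹ ≡ 12919 (mod 32177).
Then x ≡ 12919·14979 ≡ 1223 (mod 32177); the smallest non-negative solution is x = 1223.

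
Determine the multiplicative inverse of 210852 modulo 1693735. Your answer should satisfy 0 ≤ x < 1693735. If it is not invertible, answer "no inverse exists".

1207083

gcd(1693735, 210852) by repeated division:
1693735 = 8×210852 + 6919
210852 = 30×6919 + 3282
6919 = 2×3282 + 355
3282 = 9×355 + 87
355 = 4×87 + 7
87 = 12×7 + 3
7 = 2×3 + 1
3 = 3×1 + 0
The gcd is 1. Working backward:
1 = 7 − 2·3
1 = −2·87 + 25·7
1 = 25·355 − 102·87
1 = −102·3282 + 943·355
1 = 943·6919 − 1988·3282
1 = −1988·210852 + 60583·6919
1 = 60583·1693735 − 486652·210852
So 210852·(-486652) ≡ 1 (mod 1693735), and -486652 ≡ 1207083 (mod 1693735).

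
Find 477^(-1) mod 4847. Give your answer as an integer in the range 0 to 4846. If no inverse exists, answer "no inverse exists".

2266

Run Euclid on (4847, 477):
4847 = 10×477 + 77
477 = 6×77 + 15
77 = 5×15 + 2
15 = 7×2 + 1
2 = 2×1 + 0
The gcd is 1. Working backward:
1 = 15 − 7·2
1 = −7·77 + 36·15
1 = 36·477 − 223·77
1 = −223·4847 + 2266·477
So 477·2266 ≡ 1 (mod 4847).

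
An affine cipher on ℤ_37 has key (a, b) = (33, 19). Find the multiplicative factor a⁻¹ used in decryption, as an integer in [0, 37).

Apply the Euclidean algorithm to 37 and 33:
37 = 1*33 + 4
33 = 8*4 + 1
4 = 4*1 + 0
Since gcd(33, 37) = 1, back-substitute to write 1 as a combination:
1 = 33 − 8·4
1 = −8·37 + 9·33
So 33·9 ≡ 1 (mod 37).

9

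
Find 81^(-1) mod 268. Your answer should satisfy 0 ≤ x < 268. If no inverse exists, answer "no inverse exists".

Apply the Euclidean algorithm to 268 and 81:
268 = 3·81 + 25
81 = 3·25 + 6
25 = 4·6 + 1
6 = 6·1 + 0
The gcd is 1. Working backward:
1 = 25 − 4·6
1 = −4·81 + 13·25
1 = 13·268 − 43·81
So 81·(-43) ≡ 1 (mod 268), and -43 ≡ 225 (mod 268).

225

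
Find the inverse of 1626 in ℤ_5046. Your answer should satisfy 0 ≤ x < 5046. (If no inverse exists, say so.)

no inverse exists

Euclidean algorithm on 5046, 1626:
5046 = 3*1626 + 168
1626 = 9*168 + 114
168 = 1*114 + 54
114 = 2*54 + 6
54 = 9*6 + 0
The gcd is 6, not 1, hence no inverse exists.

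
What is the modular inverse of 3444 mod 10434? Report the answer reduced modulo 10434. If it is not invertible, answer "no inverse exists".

Compute gcd(3444, 10434):
10434 = 3·3444 + 102
3444 = 33·102 + 78
102 = 1·78 + 24
78 = 3·24 + 6
24 = 4·6 + 0
Since gcd = 6 > 1, 3444 is not a unit mod 10434.

no inverse exists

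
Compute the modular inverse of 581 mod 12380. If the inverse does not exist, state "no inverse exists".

Apply the Euclidean algorithm to 12380 and 581:
12380 = 21·581 + 179
581 = 3·179 + 44
179 = 4·44 + 3
44 = 14·3 + 2
3 = 1·2 + 1
2 = 2·1 + 0
The gcd is 1. Working backward:
1 = 3 − 2
1 = −44 + 15·3
1 = 15·179 − 61·44
1 = −61·581 + 198·179
1 = 198·12380 − 4219·581
Thus 581·(-4219) ≡ 1 (mod 12380); reducing, -4219 mod 12380 = 8161.

8161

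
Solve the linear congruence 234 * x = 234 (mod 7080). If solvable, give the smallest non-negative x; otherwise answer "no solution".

First find gcd(234, 7080):
7080 = 30×234 + 60
234 = 3×60 + 54
60 = 1×54 + 6
54 = 9×6 + 0
gcd = 6 and 6 | 234, so solutions exist. Divide through by 6: 39x ≡ 39 (mod 1180).
Now find 39⁻¹ mod 1180:
1180 = 30×39 + 10
39 = 3×10 + 9
10 = 1×9 + 1
9 = 9×1 + 0
Back-substitute:
1 = 10 − 9
1 = −39 + 4·10
1 = 4·1180 − 121·39
So 39·(-121) ≡ 1 (mod 1180), i.e. 39⁻¹ ≡ 1059.
Then x ≡ 1059·39 ≡ 1 (mod 1180); the smallest non-negative solution is x = 1.

1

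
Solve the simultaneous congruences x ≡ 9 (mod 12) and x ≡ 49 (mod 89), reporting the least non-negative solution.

405

Write x = 9 + 12·k. Then 12·k ≡ 49 − 9 ≡ 40 (mod 89).
Need 12⁻¹ mod 89. Extended Euclid on (89, 12):
89 = 7*12 + 5
12 = 2*5 + 2
5 = 2*2 + 1
2 = 2*1 + 0
Back-substitute:
1 = 5 − 2·2
1 = −2·12 + 5·5
1 = 5·89 − 37·12
12⁻¹ ≡ 52 (mod 89), so k ≡ 52·40 ≡ 33 (mod 89).
x = 9 + 12·33 = 405.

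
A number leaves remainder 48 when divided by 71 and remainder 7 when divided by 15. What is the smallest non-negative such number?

Write x = 48 + 71·k. Then 71·k ≡ 7 − 48 ≡ 4 (mod 15).
Need 71⁻¹ mod 15. Extended Euclid on (15, 11):
15 = 1*11 + 4
11 = 2*4 + 3
4 = 1*3 + 1
3 = 3*1 + 0
Back-substitute:
1 = 4 − 3
1 = −11 + 3·4
1 = 3·15 − 4·11
71⁻¹ ≡ 11 (mod 15), so k ≡ 11·4 ≡ 14 (mod 15).
x = 48 + 71·14 = 1042.

1042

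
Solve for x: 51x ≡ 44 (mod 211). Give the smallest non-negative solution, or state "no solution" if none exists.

First find gcd(51, 211):
211 = 4·51 + 7
51 = 7·7 + 2
7 = 3·2 + 1
2 = 2·1 + 0
gcd = 1, so a unique solution mod 211 exists.
Back-substitute for the Bézout coefficients:
1 = 7 − 3·2
1 = −3·51 + 22·7
1 = 22·211 − 91·51
So 51·(-91) ≡ 1 (mod 211), giving 51⁻¹ ≡ 120.
x ≡ 51⁻¹·44 ≡ 120·44 ≡ 5 (mod 211).

5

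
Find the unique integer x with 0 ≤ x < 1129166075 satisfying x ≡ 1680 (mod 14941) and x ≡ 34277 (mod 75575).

Write x = 1680 + 14941·k. Then 14941·k ≡ 34277 − 1680 ≡ 32597 (mod 75575).
Need 14941⁻¹ mod 75575. Extended Euclid on (75575, 14941):
75575 = 5×14941 + 870
14941 = 17×870 + 151
870 = 5×151 + 115
151 = 1×115 + 36
115 = 3×36 + 7
36 = 5×7 + 1
7 = 7×1 + 0
Back-substitute:
1 = 36 − 5·7
1 = −5·115 + 16·36
1 = 16·151 − 21·115
1 = −21·870 + 121·151
1 = 121·14941 − 2078·870
1 = −2078·75575 + 10511·14941
14941⁻¹ ≡ 10511 (mod 75575), so k ≡ 10511·32597 ≡ 45592 (mod 75575).
x = 1680 + 14941·45592 = 681191752.

681191752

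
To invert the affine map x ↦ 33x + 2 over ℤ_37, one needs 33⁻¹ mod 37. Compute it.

Extended Euclidean algorithm:
37 = 1*33 + 4
33 = 8*4 + 1
4 = 4*1 + 0
The gcd is 1. Working backward:
1 = 33 − 8·4
1 = −8·37 + 9·33
So 33·9 ≡ 1 (mod 37).

9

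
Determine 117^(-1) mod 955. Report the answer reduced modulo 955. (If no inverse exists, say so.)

653

Apply the Euclidean algorithm to 955 and 117:
955 = 8×117 + 19
117 = 6×19 + 3
19 = 6×3 + 1
3 = 3×1 + 0
The gcd is 1. Working backward:
1 = 19 − 6·3
1 = −6·117 + 37·19
1 = 37·955 − 302·117
Hence 117⁻¹ ≡ -302 ≡ 653 (mod 955).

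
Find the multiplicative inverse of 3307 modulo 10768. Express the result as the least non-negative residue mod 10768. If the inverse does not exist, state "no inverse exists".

6115

gcd(10768, 3307) by repeated division:
10768 = 3*3307 + 847
3307 = 3*847 + 766
847 = 1*766 + 81
766 = 9*81 + 37
81 = 2*37 + 7
37 = 5*7 + 2
7 = 3*2 + 1
2 = 2*1 + 0
The gcd is 1. Working backward:
1 = 7 − 3·2
1 = −3·37 + 16·7
1 = 16·81 − 35·37
1 = −35·766 + 331·81
1 = 331·847 − 366·766
1 = −366·3307 + 1429·847
1 = 1429·10768 − 4653·3307
Thus 3307·(-4653) ≡ 1 (mod 10768); reducing, -4653 mod 10768 = 6115.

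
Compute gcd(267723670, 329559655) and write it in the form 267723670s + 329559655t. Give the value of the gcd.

5

Repeated division:
329559655 = 1×267723670 + 61835985
267723670 = 4×61835985 + 20379730
61835985 = 3×20379730 + 696795
20379730 = 29×696795 + 172675
696795 = 4×172675 + 6095
172675 = 28×6095 + 2015
6095 = 3×2015 + 50
2015 = 40×50 + 15
50 = 3×15 + 5
15 = 3×5 + 0
gcd(267723670, 329559655) = 5.
Back-substituting:
5 = 50 − 3·15
5 = −3·2015 + 121·50
5 = 121·6095 − 366·2015
5 = −366·172675 + 10369·6095
5 = 10369·696795 − 41842·172675
5 = −41842·20379730 + 1223787·696795
5 = 1223787·61835985 − 3713203·20379730
5 = −3713203·267723670 + 16076599·61835985
5 = 16076599·329559655 − 19789802·267723670
So 5 = (16076599)·329559655 + (-19789802)·267723670.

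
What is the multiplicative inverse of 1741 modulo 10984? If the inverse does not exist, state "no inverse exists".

Extended Euclidean algorithm:
10984 = 6·1741 + 538
1741 = 3·538 + 127
538 = 4·127 + 30
127 = 4·30 + 7
30 = 4·7 + 2
7 = 3·2 + 1
2 = 2·1 + 0
The gcd is 1. Working backward:
1 = 7 − 3·2
1 = −3·30 + 13·7
1 = 13·127 − 55·30
1 = −55·538 + 233·127
1 = 233·1741 − 754·538
1 = −754·10984 + 4757·1741
So 1741·4757 ≡ 1 (mod 10984).

4757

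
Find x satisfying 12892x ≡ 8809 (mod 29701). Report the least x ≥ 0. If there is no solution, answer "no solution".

First find gcd(12892, 29701):
29701 = 2·12892 + 3917
12892 = 3·3917 + 1141
3917 = 3·1141 + 494
1141 = 2·494 + 153
494 = 3·153 + 35
153 = 4·35 + 13
35 = 2·13 + 9
13 = 1·9 + 4
9 = 2·4 + 1
4 = 4·1 + 0
gcd = 1, so a unique solution mod 29701 exists.
Back-substitute for the Bézout coefficients:
1 = 9 − 2·4
1 = −2·13 + 3·9
1 = 3·35 − 8·13
1 = −8·153 + 35·35
1 = 35·494 − 113·153
1 = −113·1141 + 261·494
1 = 261·3917 − 896·1141
1 = −896·12892 + 2949·3917
1 = 2949·29701 − 6794·12892
So 12892·(-6794) ≡ 1 (mod 29701), giving 12892⁻¹ ≡ 22907.
x ≡ 12892⁻¹·8809 ≡ 22907·8809 ≡ 28870 (mod 29701).

28870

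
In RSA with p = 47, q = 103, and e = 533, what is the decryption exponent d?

φ(n) = (p−1)(q−1) = 46·102 = 4692.
Need d with 533·d ≡ 1 (mod 4692). Apply the extended Euclidean algorithm:
4692 = 8·533 + 428
533 = 1·428 + 105
428 = 4·105 + 8
105 = 13·8 + 1
8 = 8·1 + 0
Back-substitute:
1 = 105 − 13·8
1 = −13·428 + 53·105
1 = 53·533 − 66·428
1 = −66·4692 + 581·533
So 533·581 ≡ 1 (mod 4692), hence d = 581.

581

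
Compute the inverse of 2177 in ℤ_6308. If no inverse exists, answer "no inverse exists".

2857

Run Euclid on (6308, 2177):
6308 = 2·2177 + 1954
2177 = 1·1954 + 223
1954 = 8·223 + 170
223 = 1·170 + 53
170 = 3·53 + 11
53 = 4·11 + 9
11 = 1·9 + 2
9 = 4·2 + 1
2 = 2·1 + 0
gcd = 1, so the inverse exists. Back-substitute:
1 = 9 − 4·2
1 = −4·11 + 5·9
1 = 5·53 − 24·11
1 = −24·170 + 77·53
1 = 77·223 − 101·170
1 = −101·1954 + 885·223
1 = 885·2177 − 986·1954
1 = −986·6308 + 2857·2177
So 2177·2857 ≡ 1 (mod 6308).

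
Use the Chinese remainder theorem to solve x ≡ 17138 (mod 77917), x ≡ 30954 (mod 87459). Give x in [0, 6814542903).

Write x = 17138 + 77917·k. Then 77917·k ≡ 30954 − 17138 ≡ 13816 (mod 87459).
Need 77917⁻¹ mod 87459. Extended Euclid on (87459, 77917):
87459 = 1*77917 + 9542
77917 = 8*9542 + 1581
9542 = 6*1581 + 56
1581 = 28*56 + 13
56 = 4*13 + 4
13 = 3*4 + 1
4 = 4*1 + 0
Back-substitute:
1 = 13 − 3·4
1 = −3·56 + 13·13
1 = 13·1581 − 367·56
1 = −367·9542 + 2215·1581
1 = 2215·77917 − 18087·9542
1 = −18087·87459 + 20302·77917
77917⁻¹ ≡ 20302 (mod 87459), so k ≡ 20302·13816 ≡ 11419 (mod 87459).
x = 17138 + 77917·11419 = 889751361.

889751361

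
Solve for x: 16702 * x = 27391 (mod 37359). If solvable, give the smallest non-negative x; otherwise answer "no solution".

1762

First find gcd(16702, 37359):
37359 = 2·16702 + 3955
16702 = 4·3955 + 882
3955 = 4·882 + 427
882 = 2·427 + 28
427 = 15·28 + 7
28 = 4·7 + 0
gcd = 7 and 7 | 27391, so solutions exist. Divide through by 7: 2386x ≡ 3913 (mod 5337).
Now find 2386⁻¹ mod 5337:
5337 = 2·2386 + 565
2386 = 4·565 + 126
565 = 4·126 + 61
126 = 2·61 + 4
61 = 15·4 + 1
4 = 4·1 + 0
Back-substitute:
1 = 61 − 15·4
1 = −15·126 + 31·61
1 = 31·565 − 139·126
1 = −139·2386 + 587·565
1 = 587·5337 − 1313·2386
So 2386·(-1313) ≡ 1 (mod 5337), i.e. 2386⁻¹ ≡ 4024.
Then x ≡ 4024·3913 ≡ 1762 (mod 5337); the smallest non-negative solution is x = 1762.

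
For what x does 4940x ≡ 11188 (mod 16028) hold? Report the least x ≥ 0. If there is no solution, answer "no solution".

3276

First find gcd(4940, 16028):
16028 = 3·4940 + 1208
4940 = 4·1208 + 108
1208 = 11·108 + 20
108 = 5·20 + 8
20 = 2·8 + 4
8 = 2·4 + 0
gcd = 4 and 4 | 11188, so solutions exist. Divide through by 4: 1235x ≡ 2797 (mod 4007).
Now find 1235⁻¹ mod 4007:
4007 = 3·1235 + 302
1235 = 4·302 + 27
302 = 11·27 + 5
27 = 5·5 + 2
5 = 2·2 + 1
2 = 2·1 + 0
Back-substitute:
1 = 5 − 2·2
1 = −2·27 + 11·5
1 = 11·302 − 123·27
1 = −123·1235 + 503·302
1 = 503·4007 − 1632·1235
So 1235·(-1632) ≡ 1 (mod 4007), i.e. 1235⁻¹ ≡ 2375.
Then x ≡ 2375·2797 ≡ 3276 (mod 4007); the smallest non-negative solution is x = 3276.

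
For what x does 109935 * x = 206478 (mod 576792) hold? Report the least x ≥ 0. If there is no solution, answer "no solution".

First find gcd(109935, 576792):
576792 = 5×109935 + 27117
109935 = 4×27117 + 1467
27117 = 18×1467 + 711
1467 = 2×711 + 45
711 = 15×45 + 36
45 = 1×36 + 9
36 = 4×9 + 0
gcd = 9 and 9 | 206478, so solutions exist. Divide through by 9: 12215x ≡ 22942 (mod 64088).
Now find 12215⁻¹ mod 64088:
64088 = 5·12215 + 3013
12215 = 4·3013 + 163
3013 = 18·163 + 79
163 = 2·79 + 5
79 = 15·5 + 4
5 = 1·4 + 1
4 = 4·1 + 0
Back-substitute:
1 = 5 − 4
1 = −79 + 16·5
1 = 16·163 − 33·79
1 = −33·3013 + 610·163
1 = 610·12215 − 2473·3013
1 = −2473·64088 + 12975·12215
So 12215⁻¹ ≡ 12975 (mod 64088).
Then x ≡ 12975·22942 ≡ 47778 (mod 64088); the smallest non-negative solution is x = 47778.

47778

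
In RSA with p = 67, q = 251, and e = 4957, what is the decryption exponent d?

2593

φ(n) = (p−1)(q−1) = 66·250 = 16500.
Need d with 4957·d ≡ 1 (mod 16500). Apply the extended Euclidean algorithm:
16500 = 3×4957 + 1629
4957 = 3×1629 + 70
1629 = 23×70 + 19
70 = 3×19 + 13
19 = 1×13 + 6
13 = 2×6 + 1
6 = 6×1 + 0
Back-substitute:
1 = 13 − 2·6
1 = −2·19 + 3·13
1 = 3·70 − 11·19
1 = −11·1629 + 256·70
1 = 256·4957 − 779·1629
1 = −779·16500 + 2593·4957
So 4957·2593 ≡ 1 (mod 16500), hence d = 2593.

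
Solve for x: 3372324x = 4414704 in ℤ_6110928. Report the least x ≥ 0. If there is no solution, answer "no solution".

First find gcd(3372324, 6110928):
6110928 = 1·3372324 + 2738604
3372324 = 1·2738604 + 633720
2738604 = 4·633720 + 203724
633720 = 3·203724 + 22548
203724 = 9·22548 + 792
22548 = 28·792 + 372
792 = 2·372 + 48
372 = 7·48 + 36
48 = 1·36 + 12
36 = 3·12 + 0
gcd = 12 and 12 | 4414704, so solutions exist. Divide through by 12: 281027x ≡ 367892 (mod 509244).
Now find 281027⁻¹ mod 509244:
509244 = 1*281027 + 228217
281027 = 1*228217 + 52810
228217 = 4*52810 + 16977
52810 = 3*16977 + 1879
16977 = 9*1879 + 66
1879 = 28*66 + 31
66 = 2*31 + 4
31 = 7*4 + 3
4 = 1*3 + 1
3 = 3*1 + 0
Back-substitute:
1 = 4 − 3
1 = −31 + 8·4
1 = 8·66 − 17·31
1 = −17·1879 + 484·66
1 = 484·16977 − 4373·1879
1 = −4373·52810 + 13603·16977
1 = 13603·228217 − 58785·52810
1 = −58785·281027 + 72388·228217
1 = 72388·509244 − 131173·281027
So 281027·(-131173) ≡ 1 (mod 509244), i.e. 281027⁻¹ ≡ 378071.
Then x ≡ 378071·367892 ≡ 501100 (mod 509244); the smallest non-negative solution is x = 501100.

501100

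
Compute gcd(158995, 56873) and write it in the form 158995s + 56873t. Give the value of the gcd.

1

Apply Euclid's algorithm to 158995 and 56873:
158995 = 2*56873 + 45249
56873 = 1*45249 + 11624
45249 = 3*11624 + 10377
11624 = 1*10377 + 1247
10377 = 8*1247 + 401
1247 = 3*401 + 44
401 = 9*44 + 5
44 = 8*5 + 4
5 = 1*4 + 1
4 = 4*1 + 0
gcd(158995, 56873) = 1.
Express as a combination:
1 = 5 − 4
1 = −44 + 9·5
1 = 9·401 − 82·44
1 = −82·1247 + 255·401
1 = 255·10377 − 2122·1247
1 = −2122·11624 + 2377·10377
1 = 2377·45249 − 9253·11624
1 = −9253·56873 + 11630·45249
1 = 11630·158995 − 32513·56873
So 1 = (11630)·158995 + (-32513)·56873.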